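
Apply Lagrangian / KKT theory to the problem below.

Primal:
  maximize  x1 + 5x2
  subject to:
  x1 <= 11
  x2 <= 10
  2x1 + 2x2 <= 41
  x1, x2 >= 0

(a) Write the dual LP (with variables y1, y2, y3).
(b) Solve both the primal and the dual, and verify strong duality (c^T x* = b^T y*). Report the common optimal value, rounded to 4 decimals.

The standard primal-dual pair for 'max c^T x s.t. A x <= b, x >= 0' is:
  Dual:  min b^T y  s.t.  A^T y >= c,  y >= 0.

So the dual LP is:
  minimize  11y1 + 10y2 + 41y3
  subject to:
    y1 + 2y3 >= 1
    y2 + 2y3 >= 5
    y1, y2, y3 >= 0

Solving the primal: x* = (10.5, 10).
  primal value c^T x* = 60.5.
Solving the dual: y* = (0, 4, 0.5).
  dual value b^T y* = 60.5.
Strong duality: c^T x* = b^T y*. Confirmed.

60.5


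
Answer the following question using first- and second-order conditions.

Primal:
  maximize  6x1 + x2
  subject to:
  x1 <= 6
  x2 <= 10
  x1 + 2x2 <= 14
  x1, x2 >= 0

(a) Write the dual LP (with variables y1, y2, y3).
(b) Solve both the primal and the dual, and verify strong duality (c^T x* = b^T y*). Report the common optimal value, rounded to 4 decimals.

The standard primal-dual pair for 'max c^T x s.t. A x <= b, x >= 0' is:
  Dual:  min b^T y  s.t.  A^T y >= c,  y >= 0.

So the dual LP is:
  minimize  6y1 + 10y2 + 14y3
  subject to:
    y1 + y3 >= 6
    y2 + 2y3 >= 1
    y1, y2, y3 >= 0

Solving the primal: x* = (6, 4).
  primal value c^T x* = 40.
Solving the dual: y* = (5.5, 0, 0.5).
  dual value b^T y* = 40.
Strong duality: c^T x* = b^T y*. Confirmed.

40


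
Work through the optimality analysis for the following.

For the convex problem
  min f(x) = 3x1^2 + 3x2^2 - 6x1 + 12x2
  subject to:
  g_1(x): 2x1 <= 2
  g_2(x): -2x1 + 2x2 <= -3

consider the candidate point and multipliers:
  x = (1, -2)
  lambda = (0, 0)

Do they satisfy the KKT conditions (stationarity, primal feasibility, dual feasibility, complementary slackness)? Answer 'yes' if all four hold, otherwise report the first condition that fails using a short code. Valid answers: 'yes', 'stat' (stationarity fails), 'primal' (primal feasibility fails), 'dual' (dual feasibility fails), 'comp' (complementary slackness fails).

Gradient of f: grad f(x) = Q x + c = (0, 0)
Constraint values g_i(x) = a_i^T x - b_i:
  g_1((1, -2)) = 0
  g_2((1, -2)) = -3
Stationarity residual: grad f(x) + sum_i lambda_i a_i = (0, 0)
  -> stationarity OK
Primal feasibility (all g_i <= 0): OK
Dual feasibility (all lambda_i >= 0): OK
Complementary slackness (lambda_i * g_i(x) = 0 for all i): OK

Verdict: yes, KKT holds.

yes


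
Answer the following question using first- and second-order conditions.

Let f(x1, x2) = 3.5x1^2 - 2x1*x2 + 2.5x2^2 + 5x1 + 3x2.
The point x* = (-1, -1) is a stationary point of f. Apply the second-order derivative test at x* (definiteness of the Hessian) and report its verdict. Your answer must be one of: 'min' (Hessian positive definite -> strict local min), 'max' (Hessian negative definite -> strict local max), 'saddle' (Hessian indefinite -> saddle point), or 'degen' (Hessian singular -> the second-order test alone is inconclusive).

Compute the Hessian H = grad^2 f:
  H = [[7, -2], [-2, 5]]
Verify stationarity: grad f(x*) = H x* + g = (0, 0).
Eigenvalues of H: 3.7639, 8.2361.
Both eigenvalues > 0, so H is positive definite -> x* is a strict local min.

min


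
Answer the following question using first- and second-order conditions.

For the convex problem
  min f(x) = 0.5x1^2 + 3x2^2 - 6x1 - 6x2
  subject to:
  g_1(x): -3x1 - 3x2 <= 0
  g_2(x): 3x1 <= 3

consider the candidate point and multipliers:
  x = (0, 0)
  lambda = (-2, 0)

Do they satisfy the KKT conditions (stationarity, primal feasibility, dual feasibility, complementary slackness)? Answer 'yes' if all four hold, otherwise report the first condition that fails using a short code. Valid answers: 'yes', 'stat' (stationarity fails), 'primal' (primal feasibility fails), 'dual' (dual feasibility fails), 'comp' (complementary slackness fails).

Gradient of f: grad f(x) = Q x + c = (-6, -6)
Constraint values g_i(x) = a_i^T x - b_i:
  g_1((0, 0)) = 0
  g_2((0, 0)) = -3
Stationarity residual: grad f(x) + sum_i lambda_i a_i = (0, 0)
  -> stationarity OK
Primal feasibility (all g_i <= 0): OK
Dual feasibility (all lambda_i >= 0): FAILS
Complementary slackness (lambda_i * g_i(x) = 0 for all i): OK

Verdict: the first failing condition is dual_feasibility -> dual.

dual


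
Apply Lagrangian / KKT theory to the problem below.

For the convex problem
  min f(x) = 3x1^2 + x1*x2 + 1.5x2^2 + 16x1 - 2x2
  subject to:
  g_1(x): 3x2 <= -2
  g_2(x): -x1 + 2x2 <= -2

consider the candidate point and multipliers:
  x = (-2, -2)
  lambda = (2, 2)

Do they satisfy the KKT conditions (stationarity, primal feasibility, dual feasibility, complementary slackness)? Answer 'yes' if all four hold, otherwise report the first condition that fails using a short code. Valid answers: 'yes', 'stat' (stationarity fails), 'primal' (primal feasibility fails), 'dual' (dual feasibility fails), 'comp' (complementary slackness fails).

Gradient of f: grad f(x) = Q x + c = (2, -10)
Constraint values g_i(x) = a_i^T x - b_i:
  g_1((-2, -2)) = -4
  g_2((-2, -2)) = 0
Stationarity residual: grad f(x) + sum_i lambda_i a_i = (0, 0)
  -> stationarity OK
Primal feasibility (all g_i <= 0): OK
Dual feasibility (all lambda_i >= 0): OK
Complementary slackness (lambda_i * g_i(x) = 0 for all i): FAILS

Verdict: the first failing condition is complementary_slackness -> comp.

comp


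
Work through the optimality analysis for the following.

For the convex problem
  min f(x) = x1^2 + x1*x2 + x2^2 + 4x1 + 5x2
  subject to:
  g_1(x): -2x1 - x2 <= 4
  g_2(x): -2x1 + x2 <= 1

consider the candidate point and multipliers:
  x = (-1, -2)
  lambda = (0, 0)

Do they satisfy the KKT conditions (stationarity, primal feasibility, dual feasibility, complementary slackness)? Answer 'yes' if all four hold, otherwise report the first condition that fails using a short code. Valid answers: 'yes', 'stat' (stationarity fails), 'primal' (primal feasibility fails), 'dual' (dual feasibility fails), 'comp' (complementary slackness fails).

Gradient of f: grad f(x) = Q x + c = (0, 0)
Constraint values g_i(x) = a_i^T x - b_i:
  g_1((-1, -2)) = 0
  g_2((-1, -2)) = -1
Stationarity residual: grad f(x) + sum_i lambda_i a_i = (0, 0)
  -> stationarity OK
Primal feasibility (all g_i <= 0): OK
Dual feasibility (all lambda_i >= 0): OK
Complementary slackness (lambda_i * g_i(x) = 0 for all i): OK

Verdict: yes, KKT holds.

yes


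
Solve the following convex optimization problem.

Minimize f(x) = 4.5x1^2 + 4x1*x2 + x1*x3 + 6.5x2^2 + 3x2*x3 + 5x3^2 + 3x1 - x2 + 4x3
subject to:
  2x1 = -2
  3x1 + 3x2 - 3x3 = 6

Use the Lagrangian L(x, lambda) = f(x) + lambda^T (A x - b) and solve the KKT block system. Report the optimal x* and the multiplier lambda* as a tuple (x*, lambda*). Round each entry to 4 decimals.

Form the Lagrangian:
  L(x, lambda) = (1/2) x^T Q x + c^T x + lambda^T (A x - b)
Stationarity (grad_x L = 0): Q x + c + A^T lambda = 0.
Primal feasibility: A x = b.

This gives the KKT block system:
  [ Q   A^T ] [ x     ]   [-c ]
  [ A    0  ] [ lambda ] = [ b ]

Solving the linear system:
  x*      = (-1, 1.4138, -1.5862)
  lambda* = (5.2759, -2.8736)
  f(x*)   = 8.5172

x* = (-1, 1.4138, -1.5862), lambda* = (5.2759, -2.8736)


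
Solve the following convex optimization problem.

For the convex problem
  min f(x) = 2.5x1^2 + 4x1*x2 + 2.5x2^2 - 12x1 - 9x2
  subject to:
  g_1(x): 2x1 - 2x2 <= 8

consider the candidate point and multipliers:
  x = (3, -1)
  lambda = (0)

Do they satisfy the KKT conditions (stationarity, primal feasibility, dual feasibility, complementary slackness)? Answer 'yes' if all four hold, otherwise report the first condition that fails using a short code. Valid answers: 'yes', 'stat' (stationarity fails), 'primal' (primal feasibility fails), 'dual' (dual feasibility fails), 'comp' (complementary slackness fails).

Gradient of f: grad f(x) = Q x + c = (-1, -2)
Constraint values g_i(x) = a_i^T x - b_i:
  g_1((3, -1)) = 0
Stationarity residual: grad f(x) + sum_i lambda_i a_i = (-1, -2)
  -> stationarity FAILS
Primal feasibility (all g_i <= 0): OK
Dual feasibility (all lambda_i >= 0): OK
Complementary slackness (lambda_i * g_i(x) = 0 for all i): OK

Verdict: the first failing condition is stationarity -> stat.

stat


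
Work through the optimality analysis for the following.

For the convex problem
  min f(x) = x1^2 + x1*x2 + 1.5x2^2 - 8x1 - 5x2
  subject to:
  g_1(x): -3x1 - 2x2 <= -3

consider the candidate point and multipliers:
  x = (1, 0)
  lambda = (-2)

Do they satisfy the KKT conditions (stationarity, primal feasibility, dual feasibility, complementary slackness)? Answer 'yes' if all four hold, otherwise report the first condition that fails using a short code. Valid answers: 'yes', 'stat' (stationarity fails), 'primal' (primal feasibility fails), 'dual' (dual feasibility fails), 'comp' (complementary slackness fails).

Gradient of f: grad f(x) = Q x + c = (-6, -4)
Constraint values g_i(x) = a_i^T x - b_i:
  g_1((1, 0)) = 0
Stationarity residual: grad f(x) + sum_i lambda_i a_i = (0, 0)
  -> stationarity OK
Primal feasibility (all g_i <= 0): OK
Dual feasibility (all lambda_i >= 0): FAILS
Complementary slackness (lambda_i * g_i(x) = 0 for all i): OK

Verdict: the first failing condition is dual_feasibility -> dual.

dual


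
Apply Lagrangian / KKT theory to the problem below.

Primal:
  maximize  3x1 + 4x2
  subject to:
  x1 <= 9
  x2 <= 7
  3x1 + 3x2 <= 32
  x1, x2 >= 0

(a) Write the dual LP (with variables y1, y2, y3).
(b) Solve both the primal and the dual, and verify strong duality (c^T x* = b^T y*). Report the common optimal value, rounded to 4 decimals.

The standard primal-dual pair for 'max c^T x s.t. A x <= b, x >= 0' is:
  Dual:  min b^T y  s.t.  A^T y >= c,  y >= 0.

So the dual LP is:
  minimize  9y1 + 7y2 + 32y3
  subject to:
    y1 + 3y3 >= 3
    y2 + 3y3 >= 4
    y1, y2, y3 >= 0

Solving the primal: x* = (3.6667, 7).
  primal value c^T x* = 39.
Solving the dual: y* = (0, 1, 1).
  dual value b^T y* = 39.
Strong duality: c^T x* = b^T y*. Confirmed.

39


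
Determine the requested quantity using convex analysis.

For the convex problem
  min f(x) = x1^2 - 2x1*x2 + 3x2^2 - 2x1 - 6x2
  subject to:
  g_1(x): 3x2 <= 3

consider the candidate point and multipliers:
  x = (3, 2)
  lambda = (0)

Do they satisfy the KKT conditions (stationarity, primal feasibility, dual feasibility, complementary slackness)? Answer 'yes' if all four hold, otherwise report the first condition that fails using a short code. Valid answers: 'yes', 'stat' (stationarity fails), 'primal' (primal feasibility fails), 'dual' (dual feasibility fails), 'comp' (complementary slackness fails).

Gradient of f: grad f(x) = Q x + c = (0, 0)
Constraint values g_i(x) = a_i^T x - b_i:
  g_1((3, 2)) = 3
Stationarity residual: grad f(x) + sum_i lambda_i a_i = (0, 0)
  -> stationarity OK
Primal feasibility (all g_i <= 0): FAILS
Dual feasibility (all lambda_i >= 0): OK
Complementary slackness (lambda_i * g_i(x) = 0 for all i): OK

Verdict: the first failing condition is primal_feasibility -> primal.

primal


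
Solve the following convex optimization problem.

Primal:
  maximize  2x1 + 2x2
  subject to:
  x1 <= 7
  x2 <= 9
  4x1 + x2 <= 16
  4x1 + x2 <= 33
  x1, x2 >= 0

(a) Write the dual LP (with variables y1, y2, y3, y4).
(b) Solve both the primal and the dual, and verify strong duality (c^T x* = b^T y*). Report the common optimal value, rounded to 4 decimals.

The standard primal-dual pair for 'max c^T x s.t. A x <= b, x >= 0' is:
  Dual:  min b^T y  s.t.  A^T y >= c,  y >= 0.

So the dual LP is:
  minimize  7y1 + 9y2 + 16y3 + 33y4
  subject to:
    y1 + 4y3 + 4y4 >= 2
    y2 + y3 + y4 >= 2
    y1, y2, y3, y4 >= 0

Solving the primal: x* = (1.75, 9).
  primal value c^T x* = 21.5.
Solving the dual: y* = (0, 1.5, 0.5, 0).
  dual value b^T y* = 21.5.
Strong duality: c^T x* = b^T y*. Confirmed.

21.5


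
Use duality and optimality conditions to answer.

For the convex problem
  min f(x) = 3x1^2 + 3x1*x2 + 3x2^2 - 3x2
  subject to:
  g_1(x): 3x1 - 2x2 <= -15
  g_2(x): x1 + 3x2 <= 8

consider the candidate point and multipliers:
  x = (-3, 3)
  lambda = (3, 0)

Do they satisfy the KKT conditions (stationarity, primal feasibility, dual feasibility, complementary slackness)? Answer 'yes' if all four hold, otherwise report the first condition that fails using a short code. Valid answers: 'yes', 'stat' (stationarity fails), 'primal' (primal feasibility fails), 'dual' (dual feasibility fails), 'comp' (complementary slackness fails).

Gradient of f: grad f(x) = Q x + c = (-9, 6)
Constraint values g_i(x) = a_i^T x - b_i:
  g_1((-3, 3)) = 0
  g_2((-3, 3)) = -2
Stationarity residual: grad f(x) + sum_i lambda_i a_i = (0, 0)
  -> stationarity OK
Primal feasibility (all g_i <= 0): OK
Dual feasibility (all lambda_i >= 0): OK
Complementary slackness (lambda_i * g_i(x) = 0 for all i): OK

Verdict: yes, KKT holds.

yes


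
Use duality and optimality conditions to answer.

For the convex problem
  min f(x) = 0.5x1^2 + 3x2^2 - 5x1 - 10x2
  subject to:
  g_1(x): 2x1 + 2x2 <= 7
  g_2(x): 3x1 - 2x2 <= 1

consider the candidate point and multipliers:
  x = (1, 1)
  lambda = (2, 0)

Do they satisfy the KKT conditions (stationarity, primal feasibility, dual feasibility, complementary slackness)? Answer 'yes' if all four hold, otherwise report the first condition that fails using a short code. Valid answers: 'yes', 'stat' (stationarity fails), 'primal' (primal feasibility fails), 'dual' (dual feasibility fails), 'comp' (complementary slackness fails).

Gradient of f: grad f(x) = Q x + c = (-4, -4)
Constraint values g_i(x) = a_i^T x - b_i:
  g_1((1, 1)) = -3
  g_2((1, 1)) = 0
Stationarity residual: grad f(x) + sum_i lambda_i a_i = (0, 0)
  -> stationarity OK
Primal feasibility (all g_i <= 0): OK
Dual feasibility (all lambda_i >= 0): OK
Complementary slackness (lambda_i * g_i(x) = 0 for all i): FAILS

Verdict: the first failing condition is complementary_slackness -> comp.

comp


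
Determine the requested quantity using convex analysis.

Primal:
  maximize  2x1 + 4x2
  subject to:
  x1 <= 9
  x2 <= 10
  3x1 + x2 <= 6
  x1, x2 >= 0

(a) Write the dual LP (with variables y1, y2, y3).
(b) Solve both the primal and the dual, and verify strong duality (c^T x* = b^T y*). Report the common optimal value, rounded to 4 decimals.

The standard primal-dual pair for 'max c^T x s.t. A x <= b, x >= 0' is:
  Dual:  min b^T y  s.t.  A^T y >= c,  y >= 0.

So the dual LP is:
  minimize  9y1 + 10y2 + 6y3
  subject to:
    y1 + 3y3 >= 2
    y2 + y3 >= 4
    y1, y2, y3 >= 0

Solving the primal: x* = (0, 6).
  primal value c^T x* = 24.
Solving the dual: y* = (0, 0, 4).
  dual value b^T y* = 24.
Strong duality: c^T x* = b^T y*. Confirmed.

24


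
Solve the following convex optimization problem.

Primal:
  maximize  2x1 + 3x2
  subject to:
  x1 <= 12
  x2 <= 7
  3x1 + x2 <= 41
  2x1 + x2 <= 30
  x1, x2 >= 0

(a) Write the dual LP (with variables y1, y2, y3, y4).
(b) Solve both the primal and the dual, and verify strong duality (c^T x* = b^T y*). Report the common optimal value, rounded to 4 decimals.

The standard primal-dual pair for 'max c^T x s.t. A x <= b, x >= 0' is:
  Dual:  min b^T y  s.t.  A^T y >= c,  y >= 0.

So the dual LP is:
  minimize  12y1 + 7y2 + 41y3 + 30y4
  subject to:
    y1 + 3y3 + 2y4 >= 2
    y2 + y3 + y4 >= 3
    y1, y2, y3, y4 >= 0

Solving the primal: x* = (11.3333, 7).
  primal value c^T x* = 43.6667.
Solving the dual: y* = (0, 2.3333, 0.6667, 0).
  dual value b^T y* = 43.6667.
Strong duality: c^T x* = b^T y*. Confirmed.

43.6667


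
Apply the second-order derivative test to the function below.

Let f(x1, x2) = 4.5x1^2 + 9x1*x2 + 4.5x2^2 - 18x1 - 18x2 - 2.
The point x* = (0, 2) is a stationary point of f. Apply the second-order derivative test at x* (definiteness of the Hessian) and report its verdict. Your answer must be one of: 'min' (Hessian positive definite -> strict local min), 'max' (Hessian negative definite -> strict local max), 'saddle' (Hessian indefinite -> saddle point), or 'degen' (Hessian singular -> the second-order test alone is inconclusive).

Compute the Hessian H = grad^2 f:
  H = [[9, 9], [9, 9]]
Verify stationarity: grad f(x*) = H x* + g = (0, 0).
Eigenvalues of H: 0, 18.
H has a zero eigenvalue (singular; positive semidefinite but not definite), so H is neither positive definite, negative definite, nor indefinite. The second-order test alone is inconclusive -> degen.
(Indeed, f is constant along the null direction of H through x*, so x* is not a strict local extremum.)

degen


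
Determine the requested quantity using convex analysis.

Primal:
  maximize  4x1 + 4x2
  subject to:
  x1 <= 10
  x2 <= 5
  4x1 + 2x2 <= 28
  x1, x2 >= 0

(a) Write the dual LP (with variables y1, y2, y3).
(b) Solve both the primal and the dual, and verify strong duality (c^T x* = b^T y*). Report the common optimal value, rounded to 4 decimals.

The standard primal-dual pair for 'max c^T x s.t. A x <= b, x >= 0' is:
  Dual:  min b^T y  s.t.  A^T y >= c,  y >= 0.

So the dual LP is:
  minimize  10y1 + 5y2 + 28y3
  subject to:
    y1 + 4y3 >= 4
    y2 + 2y3 >= 4
    y1, y2, y3 >= 0

Solving the primal: x* = (4.5, 5).
  primal value c^T x* = 38.
Solving the dual: y* = (0, 2, 1).
  dual value b^T y* = 38.
Strong duality: c^T x* = b^T y*. Confirmed.

38


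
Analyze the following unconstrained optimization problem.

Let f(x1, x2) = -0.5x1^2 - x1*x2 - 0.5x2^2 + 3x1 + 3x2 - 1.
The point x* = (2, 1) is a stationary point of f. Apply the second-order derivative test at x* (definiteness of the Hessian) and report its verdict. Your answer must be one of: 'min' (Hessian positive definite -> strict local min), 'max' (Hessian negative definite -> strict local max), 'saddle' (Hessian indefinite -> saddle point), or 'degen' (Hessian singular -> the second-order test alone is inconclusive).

Compute the Hessian H = grad^2 f:
  H = [[-1, -1], [-1, -1]]
Verify stationarity: grad f(x*) = H x* + g = (0, 0).
Eigenvalues of H: -2, 0.
H has a zero eigenvalue (singular; negative semidefinite but not definite), so H is neither positive definite, negative definite, nor indefinite. The second-order test alone is inconclusive -> degen.
(Indeed, f is constant along the null direction of H through x*, so x* is not a strict local extremum.)

degen


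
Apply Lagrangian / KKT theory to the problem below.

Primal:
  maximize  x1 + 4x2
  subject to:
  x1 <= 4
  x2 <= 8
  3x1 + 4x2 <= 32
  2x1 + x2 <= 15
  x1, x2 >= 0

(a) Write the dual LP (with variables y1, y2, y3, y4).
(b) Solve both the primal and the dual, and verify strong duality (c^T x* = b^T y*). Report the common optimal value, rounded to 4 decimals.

The standard primal-dual pair for 'max c^T x s.t. A x <= b, x >= 0' is:
  Dual:  min b^T y  s.t.  A^T y >= c,  y >= 0.

So the dual LP is:
  minimize  4y1 + 8y2 + 32y3 + 15y4
  subject to:
    y1 + 3y3 + 2y4 >= 1
    y2 + 4y3 + y4 >= 4
    y1, y2, y3, y4 >= 0

Solving the primal: x* = (0, 8).
  primal value c^T x* = 32.
Solving the dual: y* = (0, 2.6667, 0.3333, 0).
  dual value b^T y* = 32.
Strong duality: c^T x* = b^T y*. Confirmed.

32


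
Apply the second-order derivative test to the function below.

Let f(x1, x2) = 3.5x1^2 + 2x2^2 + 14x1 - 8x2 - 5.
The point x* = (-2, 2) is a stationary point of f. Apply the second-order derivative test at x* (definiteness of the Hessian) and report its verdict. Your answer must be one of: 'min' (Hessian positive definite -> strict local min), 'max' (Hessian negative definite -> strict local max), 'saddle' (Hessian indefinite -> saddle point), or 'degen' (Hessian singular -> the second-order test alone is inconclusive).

Compute the Hessian H = grad^2 f:
  H = [[7, 0], [0, 4]]
Verify stationarity: grad f(x*) = H x* + g = (0, 0).
Eigenvalues of H: 4, 7.
Both eigenvalues > 0, so H is positive definite -> x* is a strict local min.

min


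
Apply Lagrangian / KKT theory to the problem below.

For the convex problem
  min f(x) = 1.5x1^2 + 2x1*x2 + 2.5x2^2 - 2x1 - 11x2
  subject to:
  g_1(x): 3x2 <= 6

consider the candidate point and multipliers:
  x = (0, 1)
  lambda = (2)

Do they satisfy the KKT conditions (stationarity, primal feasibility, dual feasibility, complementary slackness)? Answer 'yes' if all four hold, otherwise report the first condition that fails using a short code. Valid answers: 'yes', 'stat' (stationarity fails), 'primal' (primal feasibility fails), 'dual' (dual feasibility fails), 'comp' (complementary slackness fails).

Gradient of f: grad f(x) = Q x + c = (0, -6)
Constraint values g_i(x) = a_i^T x - b_i:
  g_1((0, 1)) = -3
Stationarity residual: grad f(x) + sum_i lambda_i a_i = (0, 0)
  -> stationarity OK
Primal feasibility (all g_i <= 0): OK
Dual feasibility (all lambda_i >= 0): OK
Complementary slackness (lambda_i * g_i(x) = 0 for all i): FAILS

Verdict: the first failing condition is complementary_slackness -> comp.

comp


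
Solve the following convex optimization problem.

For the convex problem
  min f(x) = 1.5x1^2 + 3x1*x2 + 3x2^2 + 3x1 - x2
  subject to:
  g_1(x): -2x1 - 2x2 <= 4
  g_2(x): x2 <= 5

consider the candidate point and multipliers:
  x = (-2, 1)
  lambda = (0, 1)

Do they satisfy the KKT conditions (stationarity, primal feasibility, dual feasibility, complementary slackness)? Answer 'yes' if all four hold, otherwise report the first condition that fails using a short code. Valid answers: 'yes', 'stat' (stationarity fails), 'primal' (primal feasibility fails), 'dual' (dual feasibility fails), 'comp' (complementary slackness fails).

Gradient of f: grad f(x) = Q x + c = (0, -1)
Constraint values g_i(x) = a_i^T x - b_i:
  g_1((-2, 1)) = -2
  g_2((-2, 1)) = -4
Stationarity residual: grad f(x) + sum_i lambda_i a_i = (0, 0)
  -> stationarity OK
Primal feasibility (all g_i <= 0): OK
Dual feasibility (all lambda_i >= 0): OK
Complementary slackness (lambda_i * g_i(x) = 0 for all i): FAILS

Verdict: the first failing condition is complementary_slackness -> comp.

comp


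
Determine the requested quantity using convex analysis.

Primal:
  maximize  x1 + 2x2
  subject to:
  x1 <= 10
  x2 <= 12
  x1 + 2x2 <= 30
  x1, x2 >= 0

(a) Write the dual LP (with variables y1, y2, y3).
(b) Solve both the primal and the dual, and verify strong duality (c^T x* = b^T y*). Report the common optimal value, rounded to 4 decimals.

The standard primal-dual pair for 'max c^T x s.t. A x <= b, x >= 0' is:
  Dual:  min b^T y  s.t.  A^T y >= c,  y >= 0.

So the dual LP is:
  minimize  10y1 + 12y2 + 30y3
  subject to:
    y1 + y3 >= 1
    y2 + 2y3 >= 2
    y1, y2, y3 >= 0

Solving the primal: x* = (6, 12).
  primal value c^T x* = 30.
Solving the dual: y* = (0, 0, 1).
  dual value b^T y* = 30.
Strong duality: c^T x* = b^T y*. Confirmed.

30


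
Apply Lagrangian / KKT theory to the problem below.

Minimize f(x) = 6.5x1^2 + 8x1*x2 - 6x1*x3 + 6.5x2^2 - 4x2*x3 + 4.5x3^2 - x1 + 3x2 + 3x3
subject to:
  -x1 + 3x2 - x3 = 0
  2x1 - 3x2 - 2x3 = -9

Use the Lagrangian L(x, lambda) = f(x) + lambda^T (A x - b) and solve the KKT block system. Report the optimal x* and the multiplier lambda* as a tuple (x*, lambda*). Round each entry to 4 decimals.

Form the Lagrangian:
  L(x, lambda) = (1/2) x^T Q x + c^T x + lambda^T (A x - b)
Stationarity (grad_x L = 0): Q x + c + A^T lambda = 0.
Primal feasibility: A x = b.

This gives the KKT block system:
  [ Q   A^T ] [ x     ]   [-c ]
  [ A    0  ] [ lambda ] = [ b ]

Solving the linear system:
  x*      = (0.03, 1.0134, 3.01)
  lambda* = (7.6469, 9.1048)
  f(x*)   = 46.9917

x* = (0.03, 1.0134, 3.01), lambda* = (7.6469, 9.1048)


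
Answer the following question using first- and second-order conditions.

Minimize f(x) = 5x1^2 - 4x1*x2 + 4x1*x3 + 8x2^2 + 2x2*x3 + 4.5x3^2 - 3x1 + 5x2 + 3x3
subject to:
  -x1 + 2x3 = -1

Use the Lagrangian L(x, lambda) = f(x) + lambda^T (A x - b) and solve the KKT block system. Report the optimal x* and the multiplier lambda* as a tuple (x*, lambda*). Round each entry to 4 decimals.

Form the Lagrangian:
  L(x, lambda) = (1/2) x^T Q x + c^T x + lambda^T (A x - b)
Stationarity (grad_x L = 0): Q x + c + A^T lambda = 0.
Primal feasibility: A x = b.

This gives the KKT block system:
  [ Q   A^T ] [ x     ]   [-c ]
  [ A    0  ] [ lambda ] = [ b ]

Solving the linear system:
  x*      = (0.3187, -0.1902, -0.3406)
  lambda* = (-0.4143)
  f(x*)   = -1.6718

x* = (0.3187, -0.1902, -0.3406), lambda* = (-0.4143)


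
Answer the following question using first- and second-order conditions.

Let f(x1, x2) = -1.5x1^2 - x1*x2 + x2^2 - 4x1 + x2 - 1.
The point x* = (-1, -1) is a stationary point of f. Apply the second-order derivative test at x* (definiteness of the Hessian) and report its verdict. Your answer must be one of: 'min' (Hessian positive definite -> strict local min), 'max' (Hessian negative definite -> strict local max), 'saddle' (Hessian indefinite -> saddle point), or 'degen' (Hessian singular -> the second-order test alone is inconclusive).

Compute the Hessian H = grad^2 f:
  H = [[-3, -1], [-1, 2]]
Verify stationarity: grad f(x*) = H x* + g = (0, 0).
Eigenvalues of H: -3.1926, 2.1926.
Eigenvalues have mixed signs, so H is indefinite -> x* is a saddle point.

saddle


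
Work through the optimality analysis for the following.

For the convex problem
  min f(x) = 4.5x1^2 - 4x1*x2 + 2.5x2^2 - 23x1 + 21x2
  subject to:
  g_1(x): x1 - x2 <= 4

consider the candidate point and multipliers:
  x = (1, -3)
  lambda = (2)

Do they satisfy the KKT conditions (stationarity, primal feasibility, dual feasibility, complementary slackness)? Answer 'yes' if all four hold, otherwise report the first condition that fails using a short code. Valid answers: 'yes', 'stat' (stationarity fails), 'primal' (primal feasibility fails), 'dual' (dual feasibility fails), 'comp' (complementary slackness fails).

Gradient of f: grad f(x) = Q x + c = (-2, 2)
Constraint values g_i(x) = a_i^T x - b_i:
  g_1((1, -3)) = 0
Stationarity residual: grad f(x) + sum_i lambda_i a_i = (0, 0)
  -> stationarity OK
Primal feasibility (all g_i <= 0): OK
Dual feasibility (all lambda_i >= 0): OK
Complementary slackness (lambda_i * g_i(x) = 0 for all i): OK

Verdict: yes, KKT holds.

yes


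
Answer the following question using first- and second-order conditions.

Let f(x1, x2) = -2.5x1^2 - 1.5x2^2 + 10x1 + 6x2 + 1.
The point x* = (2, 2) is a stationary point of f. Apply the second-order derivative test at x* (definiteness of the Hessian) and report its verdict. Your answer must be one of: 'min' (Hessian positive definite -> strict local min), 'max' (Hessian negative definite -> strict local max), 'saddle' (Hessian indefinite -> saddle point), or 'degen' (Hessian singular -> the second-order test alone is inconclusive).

Compute the Hessian H = grad^2 f:
  H = [[-5, 0], [0, -3]]
Verify stationarity: grad f(x*) = H x* + g = (0, 0).
Eigenvalues of H: -5, -3.
Both eigenvalues < 0, so H is negative definite -> x* is a strict local max.

max


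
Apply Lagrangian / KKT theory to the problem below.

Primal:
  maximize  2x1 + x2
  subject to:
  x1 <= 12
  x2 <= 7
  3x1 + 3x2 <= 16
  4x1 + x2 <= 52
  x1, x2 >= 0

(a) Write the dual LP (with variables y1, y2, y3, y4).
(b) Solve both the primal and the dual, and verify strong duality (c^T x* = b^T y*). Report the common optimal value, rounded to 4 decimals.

The standard primal-dual pair for 'max c^T x s.t. A x <= b, x >= 0' is:
  Dual:  min b^T y  s.t.  A^T y >= c,  y >= 0.

So the dual LP is:
  minimize  12y1 + 7y2 + 16y3 + 52y4
  subject to:
    y1 + 3y3 + 4y4 >= 2
    y2 + 3y3 + y4 >= 1
    y1, y2, y3, y4 >= 0

Solving the primal: x* = (5.3333, 0).
  primal value c^T x* = 10.6667.
Solving the dual: y* = (0, 0, 0.6667, 0).
  dual value b^T y* = 10.6667.
Strong duality: c^T x* = b^T y*. Confirmed.

10.6667


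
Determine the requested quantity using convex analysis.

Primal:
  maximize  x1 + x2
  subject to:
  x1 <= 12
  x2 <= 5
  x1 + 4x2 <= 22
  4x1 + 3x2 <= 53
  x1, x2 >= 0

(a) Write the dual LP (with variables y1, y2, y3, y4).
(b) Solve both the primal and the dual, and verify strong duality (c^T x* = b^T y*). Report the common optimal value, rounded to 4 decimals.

The standard primal-dual pair for 'max c^T x s.t. A x <= b, x >= 0' is:
  Dual:  min b^T y  s.t.  A^T y >= c,  y >= 0.

So the dual LP is:
  minimize  12y1 + 5y2 + 22y3 + 53y4
  subject to:
    y1 + y3 + 4y4 >= 1
    y2 + 4y3 + 3y4 >= 1
    y1, y2, y3, y4 >= 0

Solving the primal: x* = (11.2308, 2.6923).
  primal value c^T x* = 13.9231.
Solving the dual: y* = (0, 0, 0.0769, 0.2308).
  dual value b^T y* = 13.9231.
Strong duality: c^T x* = b^T y*. Confirmed.

13.9231


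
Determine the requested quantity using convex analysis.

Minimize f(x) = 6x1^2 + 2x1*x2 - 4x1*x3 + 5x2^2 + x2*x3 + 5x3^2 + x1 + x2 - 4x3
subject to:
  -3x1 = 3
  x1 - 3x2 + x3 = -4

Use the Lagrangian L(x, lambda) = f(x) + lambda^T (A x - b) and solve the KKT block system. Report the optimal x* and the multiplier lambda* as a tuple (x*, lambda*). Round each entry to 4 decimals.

Form the Lagrangian:
  L(x, lambda) = (1/2) x^T Q x + c^T x + lambda^T (A x - b)
Stationarity (grad_x L = 0): Q x + c + A^T lambda = 0.
Primal feasibility: A x = b.

This gives the KKT block system:
  [ Q   A^T ] [ x     ]   [-c ]
  [ A    0  ] [ lambda ] = [ b ]

Solving the linear system:
  x*      = (-1, 0.8868, -0.3396)
  lambda* = (-1.7862, 2.5094)
  f(x*)   = 8.3208

x* = (-1, 0.8868, -0.3396), lambda* = (-1.7862, 2.5094)


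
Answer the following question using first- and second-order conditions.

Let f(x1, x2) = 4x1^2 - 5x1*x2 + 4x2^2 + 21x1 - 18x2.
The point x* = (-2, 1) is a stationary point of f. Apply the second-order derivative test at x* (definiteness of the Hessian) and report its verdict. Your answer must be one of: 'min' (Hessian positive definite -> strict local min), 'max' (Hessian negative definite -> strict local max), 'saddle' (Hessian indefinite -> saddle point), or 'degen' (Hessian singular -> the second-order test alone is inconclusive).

Compute the Hessian H = grad^2 f:
  H = [[8, -5], [-5, 8]]
Verify stationarity: grad f(x*) = H x* + g = (0, 0).
Eigenvalues of H: 3, 13.
Both eigenvalues > 0, so H is positive definite -> x* is a strict local min.

min


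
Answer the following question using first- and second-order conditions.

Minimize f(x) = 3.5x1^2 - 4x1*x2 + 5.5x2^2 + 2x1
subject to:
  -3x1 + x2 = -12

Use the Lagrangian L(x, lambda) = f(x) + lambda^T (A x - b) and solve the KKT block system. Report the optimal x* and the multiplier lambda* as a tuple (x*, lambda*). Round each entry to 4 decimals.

Form the Lagrangian:
  L(x, lambda) = (1/2) x^T Q x + c^T x + lambda^T (A x - b)
Stationarity (grad_x L = 0): Q x + c + A^T lambda = 0.
Primal feasibility: A x = b.

This gives the KKT block system:
  [ Q   A^T ] [ x     ]   [-c ]
  [ A    0  ] [ lambda ] = [ b ]

Solving the linear system:
  x*      = (4.2195, 0.6585)
  lambda* = (9.6341)
  f(x*)   = 62.0244

x* = (4.2195, 0.6585), lambda* = (9.6341)


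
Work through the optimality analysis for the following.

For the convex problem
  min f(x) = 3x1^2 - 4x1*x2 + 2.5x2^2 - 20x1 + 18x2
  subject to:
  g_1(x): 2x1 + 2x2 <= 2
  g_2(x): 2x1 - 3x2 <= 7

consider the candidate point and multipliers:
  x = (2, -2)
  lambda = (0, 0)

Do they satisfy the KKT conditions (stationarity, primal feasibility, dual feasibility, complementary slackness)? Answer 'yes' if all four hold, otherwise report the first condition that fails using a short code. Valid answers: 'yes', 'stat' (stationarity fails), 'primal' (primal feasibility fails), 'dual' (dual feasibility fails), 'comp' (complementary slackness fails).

Gradient of f: grad f(x) = Q x + c = (0, 0)
Constraint values g_i(x) = a_i^T x - b_i:
  g_1((2, -2)) = -2
  g_2((2, -2)) = 3
Stationarity residual: grad f(x) + sum_i lambda_i a_i = (0, 0)
  -> stationarity OK
Primal feasibility (all g_i <= 0): FAILS
Dual feasibility (all lambda_i >= 0): OK
Complementary slackness (lambda_i * g_i(x) = 0 for all i): OK

Verdict: the first failing condition is primal_feasibility -> primal.

primal


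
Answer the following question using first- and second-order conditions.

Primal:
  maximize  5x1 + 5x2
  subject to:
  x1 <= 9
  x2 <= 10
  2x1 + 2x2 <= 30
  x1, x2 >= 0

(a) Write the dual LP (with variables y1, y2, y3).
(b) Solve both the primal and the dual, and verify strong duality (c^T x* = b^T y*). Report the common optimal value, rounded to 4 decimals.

The standard primal-dual pair for 'max c^T x s.t. A x <= b, x >= 0' is:
  Dual:  min b^T y  s.t.  A^T y >= c,  y >= 0.

So the dual LP is:
  minimize  9y1 + 10y2 + 30y3
  subject to:
    y1 + 2y3 >= 5
    y2 + 2y3 >= 5
    y1, y2, y3 >= 0

Solving the primal: x* = (5, 10).
  primal value c^T x* = 75.
Solving the dual: y* = (0, 0, 2.5).
  dual value b^T y* = 75.
Strong duality: c^T x* = b^T y*. Confirmed.

75


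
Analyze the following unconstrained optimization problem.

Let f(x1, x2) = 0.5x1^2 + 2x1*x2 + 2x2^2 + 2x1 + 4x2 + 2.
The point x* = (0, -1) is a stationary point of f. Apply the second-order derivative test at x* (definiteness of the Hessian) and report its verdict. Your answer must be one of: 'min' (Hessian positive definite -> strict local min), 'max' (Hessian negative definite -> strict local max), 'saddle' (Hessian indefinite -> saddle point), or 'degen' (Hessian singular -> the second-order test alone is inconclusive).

Compute the Hessian H = grad^2 f:
  H = [[1, 2], [2, 4]]
Verify stationarity: grad f(x*) = H x* + g = (0, 0).
Eigenvalues of H: 0, 5.
H has a zero eigenvalue (singular; positive semidefinite but not definite), so H is neither positive definite, negative definite, nor indefinite. The second-order test alone is inconclusive -> degen.
(Indeed, f is constant along the null direction of H through x*, so x* is not a strict local extremum.)

degen


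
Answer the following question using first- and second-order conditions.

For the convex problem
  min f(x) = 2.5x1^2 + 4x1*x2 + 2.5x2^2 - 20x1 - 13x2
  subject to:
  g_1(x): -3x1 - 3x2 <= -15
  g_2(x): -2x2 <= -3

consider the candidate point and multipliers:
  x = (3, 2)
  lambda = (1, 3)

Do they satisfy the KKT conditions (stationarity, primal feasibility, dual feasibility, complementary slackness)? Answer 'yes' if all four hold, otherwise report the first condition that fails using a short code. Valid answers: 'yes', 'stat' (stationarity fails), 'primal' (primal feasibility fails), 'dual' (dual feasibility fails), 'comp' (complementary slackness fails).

Gradient of f: grad f(x) = Q x + c = (3, 9)
Constraint values g_i(x) = a_i^T x - b_i:
  g_1((3, 2)) = 0
  g_2((3, 2)) = -1
Stationarity residual: grad f(x) + sum_i lambda_i a_i = (0, 0)
  -> stationarity OK
Primal feasibility (all g_i <= 0): OK
Dual feasibility (all lambda_i >= 0): OK
Complementary slackness (lambda_i * g_i(x) = 0 for all i): FAILS

Verdict: the first failing condition is complementary_slackness -> comp.

comp


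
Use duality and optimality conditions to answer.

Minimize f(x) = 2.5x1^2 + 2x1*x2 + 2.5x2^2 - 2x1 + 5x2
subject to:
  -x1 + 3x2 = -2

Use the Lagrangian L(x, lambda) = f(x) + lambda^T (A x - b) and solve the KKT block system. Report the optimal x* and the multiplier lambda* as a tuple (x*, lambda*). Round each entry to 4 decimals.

Form the Lagrangian:
  L(x, lambda) = (1/2) x^T Q x + c^T x + lambda^T (A x - b)
Stationarity (grad_x L = 0): Q x + c + A^T lambda = 0.
Primal feasibility: A x = b.

This gives the KKT block system:
  [ Q   A^T ] [ x     ]   [-c ]
  [ A    0  ] [ lambda ] = [ b ]

Solving the linear system:
  x*      = (0.4032, -0.5323)
  lambda* = (-1.0484)
  f(x*)   = -2.7823

x* = (0.4032, -0.5323), lambda* = (-1.0484)


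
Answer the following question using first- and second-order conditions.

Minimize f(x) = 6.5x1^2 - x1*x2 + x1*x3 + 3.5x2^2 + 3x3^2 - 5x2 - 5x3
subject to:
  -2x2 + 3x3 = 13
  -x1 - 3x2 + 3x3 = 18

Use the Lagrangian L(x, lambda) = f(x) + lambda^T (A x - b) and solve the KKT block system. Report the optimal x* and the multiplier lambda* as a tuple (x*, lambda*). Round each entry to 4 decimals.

Form the Lagrangian:
  L(x, lambda) = (1/2) x^T Q x + c^T x + lambda^T (A x - b)
Stationarity (grad_x L = 0): Q x + c + A^T lambda = 0.
Primal feasibility: A x = b.

This gives the KKT block system:
  [ Q   A^T ] [ x     ]   [-c ]
  [ A    0  ] [ lambda ] = [ b ]

Solving the linear system:
  x*      = (-1.9429, -3.0571, 2.2952)
  lambda* = (17.6286, -19.9048)
  f(x*)   = 66.4619

x* = (-1.9429, -3.0571, 2.2952), lambda* = (17.6286, -19.9048)


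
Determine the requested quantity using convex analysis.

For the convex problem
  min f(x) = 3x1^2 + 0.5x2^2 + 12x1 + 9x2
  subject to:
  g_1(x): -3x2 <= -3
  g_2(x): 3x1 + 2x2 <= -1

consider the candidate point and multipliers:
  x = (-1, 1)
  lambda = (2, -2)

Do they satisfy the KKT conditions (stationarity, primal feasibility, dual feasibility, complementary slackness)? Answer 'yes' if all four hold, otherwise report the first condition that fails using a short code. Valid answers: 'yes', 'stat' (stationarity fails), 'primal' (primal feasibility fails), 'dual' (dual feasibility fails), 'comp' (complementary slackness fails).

Gradient of f: grad f(x) = Q x + c = (6, 10)
Constraint values g_i(x) = a_i^T x - b_i:
  g_1((-1, 1)) = 0
  g_2((-1, 1)) = 0
Stationarity residual: grad f(x) + sum_i lambda_i a_i = (0, 0)
  -> stationarity OK
Primal feasibility (all g_i <= 0): OK
Dual feasibility (all lambda_i >= 0): FAILS
Complementary slackness (lambda_i * g_i(x) = 0 for all i): OK

Verdict: the first failing condition is dual_feasibility -> dual.

dual


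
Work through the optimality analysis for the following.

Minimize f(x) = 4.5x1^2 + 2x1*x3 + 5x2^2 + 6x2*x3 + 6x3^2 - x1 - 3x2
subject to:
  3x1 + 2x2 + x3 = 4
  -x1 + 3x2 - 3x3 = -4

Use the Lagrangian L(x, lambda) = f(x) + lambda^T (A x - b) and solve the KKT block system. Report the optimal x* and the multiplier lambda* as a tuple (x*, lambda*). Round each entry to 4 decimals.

Form the Lagrangian:
  L(x, lambda) = (1/2) x^T Q x + c^T x + lambda^T (A x - b)
Stationarity (grad_x L = 0): Q x + c + A^T lambda = 0.
Primal feasibility: A x = b.

This gives the KKT block system:
  [ Q   A^T ] [ x     ]   [-c ]
  [ A    0  ] [ lambda ] = [ b ]

Solving the linear system:
  x*      = (1.2275, -0.2022, 0.7219)
  lambda* = (-3.0712, 2.2778)
  f(x*)   = 10.3877

x* = (1.2275, -0.2022, 0.7219), lambda* = (-3.0712, 2.2778)


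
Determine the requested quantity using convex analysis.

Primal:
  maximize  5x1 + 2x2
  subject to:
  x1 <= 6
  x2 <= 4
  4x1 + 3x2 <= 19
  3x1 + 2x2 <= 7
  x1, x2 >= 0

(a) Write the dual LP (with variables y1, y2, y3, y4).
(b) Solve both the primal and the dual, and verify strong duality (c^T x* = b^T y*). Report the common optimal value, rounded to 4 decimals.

The standard primal-dual pair for 'max c^T x s.t. A x <= b, x >= 0' is:
  Dual:  min b^T y  s.t.  A^T y >= c,  y >= 0.

So the dual LP is:
  minimize  6y1 + 4y2 + 19y3 + 7y4
  subject to:
    y1 + 4y3 + 3y4 >= 5
    y2 + 3y3 + 2y4 >= 2
    y1, y2, y3, y4 >= 0

Solving the primal: x* = (2.3333, 0).
  primal value c^T x* = 11.6667.
Solving the dual: y* = (0, 0, 0, 1.6667).
  dual value b^T y* = 11.6667.
Strong duality: c^T x* = b^T y*. Confirmed.

11.6667


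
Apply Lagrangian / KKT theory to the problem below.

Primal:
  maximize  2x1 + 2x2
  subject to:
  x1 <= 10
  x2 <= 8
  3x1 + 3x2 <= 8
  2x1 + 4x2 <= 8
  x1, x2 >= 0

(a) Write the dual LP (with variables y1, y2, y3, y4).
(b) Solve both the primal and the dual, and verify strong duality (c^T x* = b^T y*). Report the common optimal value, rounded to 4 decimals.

The standard primal-dual pair for 'max c^T x s.t. A x <= b, x >= 0' is:
  Dual:  min b^T y  s.t.  A^T y >= c,  y >= 0.

So the dual LP is:
  minimize  10y1 + 8y2 + 8y3 + 8y4
  subject to:
    y1 + 3y3 + 2y4 >= 2
    y2 + 3y3 + 4y4 >= 2
    y1, y2, y3, y4 >= 0

Solving the primal: x* = (2.6667, 0).
  primal value c^T x* = 5.3333.
Solving the dual: y* = (0, 0, 0.6667, 0).
  dual value b^T y* = 5.3333.
Strong duality: c^T x* = b^T y*. Confirmed.

5.3333


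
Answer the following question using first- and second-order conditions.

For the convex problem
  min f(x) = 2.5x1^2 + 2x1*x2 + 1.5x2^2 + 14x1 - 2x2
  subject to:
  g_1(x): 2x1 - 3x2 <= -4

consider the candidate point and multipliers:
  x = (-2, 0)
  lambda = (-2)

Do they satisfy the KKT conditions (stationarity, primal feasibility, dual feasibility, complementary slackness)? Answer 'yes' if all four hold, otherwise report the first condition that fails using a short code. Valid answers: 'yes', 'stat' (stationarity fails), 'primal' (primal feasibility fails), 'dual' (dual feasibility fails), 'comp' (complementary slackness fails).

Gradient of f: grad f(x) = Q x + c = (4, -6)
Constraint values g_i(x) = a_i^T x - b_i:
  g_1((-2, 0)) = 0
Stationarity residual: grad f(x) + sum_i lambda_i a_i = (0, 0)
  -> stationarity OK
Primal feasibility (all g_i <= 0): OK
Dual feasibility (all lambda_i >= 0): FAILS
Complementary slackness (lambda_i * g_i(x) = 0 for all i): OK

Verdict: the first failing condition is dual_feasibility -> dual.

dual
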